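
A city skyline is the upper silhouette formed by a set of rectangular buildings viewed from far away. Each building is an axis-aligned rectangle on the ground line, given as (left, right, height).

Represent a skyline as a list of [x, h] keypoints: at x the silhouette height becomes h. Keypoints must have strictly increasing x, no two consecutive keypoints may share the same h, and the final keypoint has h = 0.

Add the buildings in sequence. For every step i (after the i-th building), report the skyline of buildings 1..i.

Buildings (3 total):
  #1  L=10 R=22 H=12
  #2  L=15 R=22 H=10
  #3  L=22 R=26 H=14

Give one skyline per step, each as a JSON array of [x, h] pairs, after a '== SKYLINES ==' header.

== SKYLINES ==
[[10,12],[22,0]]
[[10,12],[22,0]]
[[10,12],[22,14],[26,0]]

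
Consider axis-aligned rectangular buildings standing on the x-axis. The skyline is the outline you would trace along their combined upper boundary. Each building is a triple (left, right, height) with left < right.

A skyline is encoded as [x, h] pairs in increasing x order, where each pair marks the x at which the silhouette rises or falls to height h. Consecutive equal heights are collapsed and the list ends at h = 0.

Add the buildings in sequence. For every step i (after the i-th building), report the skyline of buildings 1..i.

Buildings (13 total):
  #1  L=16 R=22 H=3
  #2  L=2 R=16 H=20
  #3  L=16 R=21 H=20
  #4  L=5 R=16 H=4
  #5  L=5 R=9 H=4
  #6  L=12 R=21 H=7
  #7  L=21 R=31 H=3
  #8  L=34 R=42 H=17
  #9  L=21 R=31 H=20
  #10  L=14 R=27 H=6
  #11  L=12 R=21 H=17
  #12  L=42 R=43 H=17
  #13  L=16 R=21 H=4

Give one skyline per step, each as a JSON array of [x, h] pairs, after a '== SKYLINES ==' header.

== SKYLINES ==
[[16,3],[22,0]]
[[2,20],[16,3],[22,0]]
[[2,20],[21,3],[22,0]]
[[2,20],[21,3],[22,0]]
[[2,20],[21,3],[22,0]]
[[2,20],[21,3],[22,0]]
[[2,20],[21,3],[31,0]]
[[2,20],[21,3],[31,0],[34,17],[42,0]]
[[2,20],[31,0],[34,17],[42,0]]
[[2,20],[31,0],[34,17],[42,0]]
[[2,20],[31,0],[34,17],[42,0]]
[[2,20],[31,0],[34,17],[43,0]]
[[2,20],[31,0],[34,17],[43,0]]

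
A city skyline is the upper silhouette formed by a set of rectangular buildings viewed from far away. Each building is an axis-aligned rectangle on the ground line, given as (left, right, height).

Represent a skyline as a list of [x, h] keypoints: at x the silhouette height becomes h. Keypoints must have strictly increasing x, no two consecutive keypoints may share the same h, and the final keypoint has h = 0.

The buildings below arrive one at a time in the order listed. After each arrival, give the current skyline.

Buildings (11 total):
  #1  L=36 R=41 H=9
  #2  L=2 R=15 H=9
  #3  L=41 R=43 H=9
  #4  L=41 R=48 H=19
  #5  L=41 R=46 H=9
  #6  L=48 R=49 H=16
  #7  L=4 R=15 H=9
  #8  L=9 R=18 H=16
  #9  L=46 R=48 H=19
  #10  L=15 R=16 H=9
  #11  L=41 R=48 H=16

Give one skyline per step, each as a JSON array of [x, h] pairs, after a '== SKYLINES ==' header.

== SKYLINES ==
[[36,9],[41,0]]
[[2,9],[15,0],[36,9],[41,0]]
[[2,9],[15,0],[36,9],[43,0]]
[[2,9],[15,0],[36,9],[41,19],[48,0]]
[[2,9],[15,0],[36,9],[41,19],[48,0]]
[[2,9],[15,0],[36,9],[41,19],[48,16],[49,0]]
[[2,9],[15,0],[36,9],[41,19],[48,16],[49,0]]
[[2,9],[9,16],[18,0],[36,9],[41,19],[48,16],[49,0]]
[[2,9],[9,16],[18,0],[36,9],[41,19],[48,16],[49,0]]
[[2,9],[9,16],[18,0],[36,9],[41,19],[48,16],[49,0]]
[[2,9],[9,16],[18,0],[36,9],[41,19],[48,16],[49,0]]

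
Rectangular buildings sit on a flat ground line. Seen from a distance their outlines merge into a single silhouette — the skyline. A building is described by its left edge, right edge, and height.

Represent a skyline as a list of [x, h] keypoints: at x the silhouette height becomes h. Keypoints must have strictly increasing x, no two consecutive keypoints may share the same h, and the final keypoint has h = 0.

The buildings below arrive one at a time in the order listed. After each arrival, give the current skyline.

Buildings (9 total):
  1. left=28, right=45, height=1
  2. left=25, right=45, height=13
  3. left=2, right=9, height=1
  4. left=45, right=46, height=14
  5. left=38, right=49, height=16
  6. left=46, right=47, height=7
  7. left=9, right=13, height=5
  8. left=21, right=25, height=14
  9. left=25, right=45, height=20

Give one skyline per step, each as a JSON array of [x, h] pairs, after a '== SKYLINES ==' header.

== SKYLINES ==
[[28,1],[45,0]]
[[25,13],[45,0]]
[[2,1],[9,0],[25,13],[45,0]]
[[2,1],[9,0],[25,13],[45,14],[46,0]]
[[2,1],[9,0],[25,13],[38,16],[49,0]]
[[2,1],[9,0],[25,13],[38,16],[49,0]]
[[2,1],[9,5],[13,0],[25,13],[38,16],[49,0]]
[[2,1],[9,5],[13,0],[21,14],[25,13],[38,16],[49,0]]
[[2,1],[9,5],[13,0],[21,14],[25,20],[45,16],[49,0]]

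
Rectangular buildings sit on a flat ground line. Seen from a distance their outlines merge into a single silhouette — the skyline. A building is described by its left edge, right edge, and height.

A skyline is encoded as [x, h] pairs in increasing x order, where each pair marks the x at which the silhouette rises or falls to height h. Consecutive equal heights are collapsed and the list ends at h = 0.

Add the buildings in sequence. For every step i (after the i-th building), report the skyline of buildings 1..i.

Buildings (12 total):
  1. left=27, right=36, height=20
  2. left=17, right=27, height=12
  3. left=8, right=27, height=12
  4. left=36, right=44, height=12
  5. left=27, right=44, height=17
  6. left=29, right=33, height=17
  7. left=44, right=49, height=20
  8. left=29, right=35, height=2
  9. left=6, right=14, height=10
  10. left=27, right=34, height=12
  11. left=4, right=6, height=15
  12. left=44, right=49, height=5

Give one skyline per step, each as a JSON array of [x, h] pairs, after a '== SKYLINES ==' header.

== SKYLINES ==
[[27,20],[36,0]]
[[17,12],[27,20],[36,0]]
[[8,12],[27,20],[36,0]]
[[8,12],[27,20],[36,12],[44,0]]
[[8,12],[27,20],[36,17],[44,0]]
[[8,12],[27,20],[36,17],[44,0]]
[[8,12],[27,20],[36,17],[44,20],[49,0]]
[[8,12],[27,20],[36,17],[44,20],[49,0]]
[[6,10],[8,12],[27,20],[36,17],[44,20],[49,0]]
[[6,10],[8,12],[27,20],[36,17],[44,20],[49,0]]
[[4,15],[6,10],[8,12],[27,20],[36,17],[44,20],[49,0]]
[[4,15],[6,10],[8,12],[27,20],[36,17],[44,20],[49,0]]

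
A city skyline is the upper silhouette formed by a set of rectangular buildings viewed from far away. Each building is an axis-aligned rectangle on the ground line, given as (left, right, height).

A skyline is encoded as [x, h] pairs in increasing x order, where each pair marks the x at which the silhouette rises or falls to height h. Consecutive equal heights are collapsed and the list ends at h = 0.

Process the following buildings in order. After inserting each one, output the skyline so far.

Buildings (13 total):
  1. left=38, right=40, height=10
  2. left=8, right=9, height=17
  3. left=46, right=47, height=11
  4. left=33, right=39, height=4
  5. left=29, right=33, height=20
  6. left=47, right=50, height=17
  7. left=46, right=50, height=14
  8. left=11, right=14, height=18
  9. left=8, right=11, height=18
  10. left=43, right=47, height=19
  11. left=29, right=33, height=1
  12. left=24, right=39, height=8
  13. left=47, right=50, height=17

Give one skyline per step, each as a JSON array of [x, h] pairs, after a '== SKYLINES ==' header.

== SKYLINES ==
[[38,10],[40,0]]
[[8,17],[9,0],[38,10],[40,0]]
[[8,17],[9,0],[38,10],[40,0],[46,11],[47,0]]
[[8,17],[9,0],[33,4],[38,10],[40,0],[46,11],[47,0]]
[[8,17],[9,0],[29,20],[33,4],[38,10],[40,0],[46,11],[47,0]]
[[8,17],[9,0],[29,20],[33,4],[38,10],[40,0],[46,11],[47,17],[50,0]]
[[8,17],[9,0],[29,20],[33,4],[38,10],[40,0],[46,14],[47,17],[50,0]]
[[8,17],[9,0],[11,18],[14,0],[29,20],[33,4],[38,10],[40,0],[46,14],[47,17],[50,0]]
[[8,18],[14,0],[29,20],[33,4],[38,10],[40,0],[46,14],[47,17],[50,0]]
[[8,18],[14,0],[29,20],[33,4],[38,10],[40,0],[43,19],[47,17],[50,0]]
[[8,18],[14,0],[29,20],[33,4],[38,10],[40,0],[43,19],[47,17],[50,0]]
[[8,18],[14,0],[24,8],[29,20],[33,8],[38,10],[40,0],[43,19],[47,17],[50,0]]
[[8,18],[14,0],[24,8],[29,20],[33,8],[38,10],[40,0],[43,19],[47,17],[50,0]]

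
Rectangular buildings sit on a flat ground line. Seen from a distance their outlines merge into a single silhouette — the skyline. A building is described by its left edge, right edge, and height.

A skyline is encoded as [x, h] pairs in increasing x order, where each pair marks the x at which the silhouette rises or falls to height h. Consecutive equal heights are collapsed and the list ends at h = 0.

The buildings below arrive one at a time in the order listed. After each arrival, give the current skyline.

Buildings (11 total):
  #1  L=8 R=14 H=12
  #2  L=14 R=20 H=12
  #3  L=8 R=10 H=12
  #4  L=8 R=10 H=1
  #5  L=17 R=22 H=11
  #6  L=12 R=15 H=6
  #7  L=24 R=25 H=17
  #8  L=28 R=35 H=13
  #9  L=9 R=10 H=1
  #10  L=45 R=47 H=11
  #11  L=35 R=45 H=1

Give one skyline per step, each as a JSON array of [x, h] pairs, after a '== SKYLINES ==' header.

== SKYLINES ==
[[8,12],[14,0]]
[[8,12],[20,0]]
[[8,12],[20,0]]
[[8,12],[20,0]]
[[8,12],[20,11],[22,0]]
[[8,12],[20,11],[22,0]]
[[8,12],[20,11],[22,0],[24,17],[25,0]]
[[8,12],[20,11],[22,0],[24,17],[25,0],[28,13],[35,0]]
[[8,12],[20,11],[22,0],[24,17],[25,0],[28,13],[35,0]]
[[8,12],[20,11],[22,0],[24,17],[25,0],[28,13],[35,0],[45,11],[47,0]]
[[8,12],[20,11],[22,0],[24,17],[25,0],[28,13],[35,1],[45,11],[47,0]]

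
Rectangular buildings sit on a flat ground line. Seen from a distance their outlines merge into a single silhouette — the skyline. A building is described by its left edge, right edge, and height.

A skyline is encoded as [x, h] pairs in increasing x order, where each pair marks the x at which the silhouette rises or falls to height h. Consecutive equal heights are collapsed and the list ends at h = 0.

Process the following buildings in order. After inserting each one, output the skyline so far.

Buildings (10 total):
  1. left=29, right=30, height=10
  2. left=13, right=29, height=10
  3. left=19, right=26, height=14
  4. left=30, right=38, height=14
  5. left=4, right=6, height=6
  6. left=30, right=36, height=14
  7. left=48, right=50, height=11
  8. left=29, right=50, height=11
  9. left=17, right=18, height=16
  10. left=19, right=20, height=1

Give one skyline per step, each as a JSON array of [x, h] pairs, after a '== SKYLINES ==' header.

== SKYLINES ==
[[29,10],[30,0]]
[[13,10],[30,0]]
[[13,10],[19,14],[26,10],[30,0]]
[[13,10],[19,14],[26,10],[30,14],[38,0]]
[[4,6],[6,0],[13,10],[19,14],[26,10],[30,14],[38,0]]
[[4,6],[6,0],[13,10],[19,14],[26,10],[30,14],[38,0]]
[[4,6],[6,0],[13,10],[19,14],[26,10],[30,14],[38,0],[48,11],[50,0]]
[[4,6],[6,0],[13,10],[19,14],[26,10],[29,11],[30,14],[38,11],[50,0]]
[[4,6],[6,0],[13,10],[17,16],[18,10],[19,14],[26,10],[29,11],[30,14],[38,11],[50,0]]
[[4,6],[6,0],[13,10],[17,16],[18,10],[19,14],[26,10],[29,11],[30,14],[38,11],[50,0]]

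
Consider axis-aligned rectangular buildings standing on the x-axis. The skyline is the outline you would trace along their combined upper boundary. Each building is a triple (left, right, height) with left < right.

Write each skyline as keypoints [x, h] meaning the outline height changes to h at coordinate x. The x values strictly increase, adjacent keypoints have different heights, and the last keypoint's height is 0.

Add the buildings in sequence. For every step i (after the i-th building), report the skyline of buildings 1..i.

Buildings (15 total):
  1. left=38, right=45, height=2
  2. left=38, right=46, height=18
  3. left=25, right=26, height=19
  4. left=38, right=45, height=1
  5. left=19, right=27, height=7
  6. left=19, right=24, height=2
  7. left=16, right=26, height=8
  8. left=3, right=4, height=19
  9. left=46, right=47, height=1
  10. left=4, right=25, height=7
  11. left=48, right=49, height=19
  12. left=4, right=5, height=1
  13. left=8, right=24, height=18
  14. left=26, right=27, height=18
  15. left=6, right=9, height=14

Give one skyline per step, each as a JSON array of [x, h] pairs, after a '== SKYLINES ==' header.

== SKYLINES ==
[[38,2],[45,0]]
[[38,18],[46,0]]
[[25,19],[26,0],[38,18],[46,0]]
[[25,19],[26,0],[38,18],[46,0]]
[[19,7],[25,19],[26,7],[27,0],[38,18],[46,0]]
[[19,7],[25,19],[26,7],[27,0],[38,18],[46,0]]
[[16,8],[25,19],[26,7],[27,0],[38,18],[46,0]]
[[3,19],[4,0],[16,8],[25,19],[26,7],[27,0],[38,18],[46,0]]
[[3,19],[4,0],[16,8],[25,19],[26,7],[27,0],[38,18],[46,1],[47,0]]
[[3,19],[4,7],[16,8],[25,19],[26,7],[27,0],[38,18],[46,1],[47,0]]
[[3,19],[4,7],[16,8],[25,19],[26,7],[27,0],[38,18],[46,1],[47,0],[48,19],[49,0]]
[[3,19],[4,7],[16,8],[25,19],[26,7],[27,0],[38,18],[46,1],[47,0],[48,19],[49,0]]
[[3,19],[4,7],[8,18],[24,8],[25,19],[26,7],[27,0],[38,18],[46,1],[47,0],[48,19],[49,0]]
[[3,19],[4,7],[8,18],[24,8],[25,19],[26,18],[27,0],[38,18],[46,1],[47,0],[48,19],[49,0]]
[[3,19],[4,7],[6,14],[8,18],[24,8],[25,19],[26,18],[27,0],[38,18],[46,1],[47,0],[48,19],[49,0]]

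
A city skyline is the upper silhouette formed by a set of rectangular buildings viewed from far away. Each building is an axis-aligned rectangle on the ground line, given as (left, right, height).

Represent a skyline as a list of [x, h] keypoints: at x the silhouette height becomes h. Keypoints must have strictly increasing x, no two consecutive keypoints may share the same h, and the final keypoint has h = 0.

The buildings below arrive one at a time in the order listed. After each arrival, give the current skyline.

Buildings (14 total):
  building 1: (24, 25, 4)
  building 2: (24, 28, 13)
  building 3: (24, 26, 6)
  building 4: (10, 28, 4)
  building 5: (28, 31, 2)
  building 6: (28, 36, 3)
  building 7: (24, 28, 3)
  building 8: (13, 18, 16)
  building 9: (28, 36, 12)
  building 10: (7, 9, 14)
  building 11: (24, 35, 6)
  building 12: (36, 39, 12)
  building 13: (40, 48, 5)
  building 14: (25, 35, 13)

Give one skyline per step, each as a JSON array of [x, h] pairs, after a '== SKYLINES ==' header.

== SKYLINES ==
[[24,4],[25,0]]
[[24,13],[28,0]]
[[24,13],[28,0]]
[[10,4],[24,13],[28,0]]
[[10,4],[24,13],[28,2],[31,0]]
[[10,4],[24,13],[28,3],[36,0]]
[[10,4],[24,13],[28,3],[36,0]]
[[10,4],[13,16],[18,4],[24,13],[28,3],[36,0]]
[[10,4],[13,16],[18,4],[24,13],[28,12],[36,0]]
[[7,14],[9,0],[10,4],[13,16],[18,4],[24,13],[28,12],[36,0]]
[[7,14],[9,0],[10,4],[13,16],[18,4],[24,13],[28,12],[36,0]]
[[7,14],[9,0],[10,4],[13,16],[18,4],[24,13],[28,12],[39,0]]
[[7,14],[9,0],[10,4],[13,16],[18,4],[24,13],[28,12],[39,0],[40,5],[48,0]]
[[7,14],[9,0],[10,4],[13,16],[18,4],[24,13],[35,12],[39,0],[40,5],[48,0]]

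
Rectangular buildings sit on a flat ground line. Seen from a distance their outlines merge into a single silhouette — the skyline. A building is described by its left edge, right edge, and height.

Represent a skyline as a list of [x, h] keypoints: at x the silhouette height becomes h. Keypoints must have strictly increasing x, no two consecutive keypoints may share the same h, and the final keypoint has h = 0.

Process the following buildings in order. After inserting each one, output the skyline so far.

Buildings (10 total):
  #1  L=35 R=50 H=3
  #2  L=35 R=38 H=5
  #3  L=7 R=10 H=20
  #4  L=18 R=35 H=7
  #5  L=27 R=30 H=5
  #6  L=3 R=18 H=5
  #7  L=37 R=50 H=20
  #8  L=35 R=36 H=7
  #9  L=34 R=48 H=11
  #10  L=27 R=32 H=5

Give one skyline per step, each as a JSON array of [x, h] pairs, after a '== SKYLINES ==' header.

== SKYLINES ==
[[35,3],[50,0]]
[[35,5],[38,3],[50,0]]
[[7,20],[10,0],[35,5],[38,3],[50,0]]
[[7,20],[10,0],[18,7],[35,5],[38,3],[50,0]]
[[7,20],[10,0],[18,7],[35,5],[38,3],[50,0]]
[[3,5],[7,20],[10,5],[18,7],[35,5],[38,3],[50,0]]
[[3,5],[7,20],[10,5],[18,7],[35,5],[37,20],[50,0]]
[[3,5],[7,20],[10,5],[18,7],[36,5],[37,20],[50,0]]
[[3,5],[7,20],[10,5],[18,7],[34,11],[37,20],[50,0]]
[[3,5],[7,20],[10,5],[18,7],[34,11],[37,20],[50,0]]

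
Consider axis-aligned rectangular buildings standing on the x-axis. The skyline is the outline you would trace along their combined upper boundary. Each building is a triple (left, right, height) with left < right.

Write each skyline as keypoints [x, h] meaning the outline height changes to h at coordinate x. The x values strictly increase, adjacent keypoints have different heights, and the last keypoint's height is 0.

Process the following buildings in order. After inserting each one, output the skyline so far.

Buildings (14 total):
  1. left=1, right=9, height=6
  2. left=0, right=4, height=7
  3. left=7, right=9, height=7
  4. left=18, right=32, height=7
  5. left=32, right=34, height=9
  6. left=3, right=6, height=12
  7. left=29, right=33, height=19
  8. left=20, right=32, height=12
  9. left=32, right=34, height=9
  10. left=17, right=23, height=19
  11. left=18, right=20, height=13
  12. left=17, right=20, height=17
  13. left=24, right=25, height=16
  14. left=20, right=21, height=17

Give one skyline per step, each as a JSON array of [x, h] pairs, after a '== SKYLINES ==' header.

== SKYLINES ==
[[1,6],[9,0]]
[[0,7],[4,6],[9,0]]
[[0,7],[4,6],[7,7],[9,0]]
[[0,7],[4,6],[7,7],[9,0],[18,7],[32,0]]
[[0,7],[4,6],[7,7],[9,0],[18,7],[32,9],[34,0]]
[[0,7],[3,12],[6,6],[7,7],[9,0],[18,7],[32,9],[34,0]]
[[0,7],[3,12],[6,6],[7,7],[9,0],[18,7],[29,19],[33,9],[34,0]]
[[0,7],[3,12],[6,6],[7,7],[9,0],[18,7],[20,12],[29,19],[33,9],[34,0]]
[[0,7],[3,12],[6,6],[7,7],[9,0],[18,7],[20,12],[29,19],[33,9],[34,0]]
[[0,7],[3,12],[6,6],[7,7],[9,0],[17,19],[23,12],[29,19],[33,9],[34,0]]
[[0,7],[3,12],[6,6],[7,7],[9,0],[17,19],[23,12],[29,19],[33,9],[34,0]]
[[0,7],[3,12],[6,6],[7,7],[9,0],[17,19],[23,12],[29,19],[33,9],[34,0]]
[[0,7],[3,12],[6,6],[7,7],[9,0],[17,19],[23,12],[24,16],[25,12],[29,19],[33,9],[34,0]]
[[0,7],[3,12],[6,6],[7,7],[9,0],[17,19],[23,12],[24,16],[25,12],[29,19],[33,9],[34,0]]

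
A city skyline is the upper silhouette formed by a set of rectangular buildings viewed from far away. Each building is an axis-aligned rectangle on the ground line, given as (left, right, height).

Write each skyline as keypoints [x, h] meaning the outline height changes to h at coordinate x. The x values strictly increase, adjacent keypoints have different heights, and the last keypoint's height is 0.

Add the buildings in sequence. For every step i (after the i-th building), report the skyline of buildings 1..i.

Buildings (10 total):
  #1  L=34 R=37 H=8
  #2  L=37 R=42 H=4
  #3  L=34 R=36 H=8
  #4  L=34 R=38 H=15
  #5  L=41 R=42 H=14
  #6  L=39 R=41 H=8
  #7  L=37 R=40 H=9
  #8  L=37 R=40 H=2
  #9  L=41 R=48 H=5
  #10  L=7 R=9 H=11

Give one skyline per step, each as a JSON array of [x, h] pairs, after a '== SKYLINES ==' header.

== SKYLINES ==
[[34,8],[37,0]]
[[34,8],[37,4],[42,0]]
[[34,8],[37,4],[42,0]]
[[34,15],[38,4],[42,0]]
[[34,15],[38,4],[41,14],[42,0]]
[[34,15],[38,4],[39,8],[41,14],[42,0]]
[[34,15],[38,9],[40,8],[41,14],[42,0]]
[[34,15],[38,9],[40,8],[41,14],[42,0]]
[[34,15],[38,9],[40,8],[41,14],[42,5],[48,0]]
[[7,11],[9,0],[34,15],[38,9],[40,8],[41,14],[42,5],[48,0]]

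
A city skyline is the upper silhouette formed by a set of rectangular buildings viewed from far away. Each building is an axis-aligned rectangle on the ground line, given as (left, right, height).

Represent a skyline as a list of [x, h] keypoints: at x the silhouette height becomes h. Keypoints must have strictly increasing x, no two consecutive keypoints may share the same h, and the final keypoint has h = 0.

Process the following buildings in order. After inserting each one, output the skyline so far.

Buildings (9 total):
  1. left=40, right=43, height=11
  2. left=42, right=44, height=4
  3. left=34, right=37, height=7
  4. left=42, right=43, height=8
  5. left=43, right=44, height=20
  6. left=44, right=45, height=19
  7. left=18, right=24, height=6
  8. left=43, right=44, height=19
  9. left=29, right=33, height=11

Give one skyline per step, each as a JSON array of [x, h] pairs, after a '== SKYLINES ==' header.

== SKYLINES ==
[[40,11],[43,0]]
[[40,11],[43,4],[44,0]]
[[34,7],[37,0],[40,11],[43,4],[44,0]]
[[34,7],[37,0],[40,11],[43,4],[44,0]]
[[34,7],[37,0],[40,11],[43,20],[44,0]]
[[34,7],[37,0],[40,11],[43,20],[44,19],[45,0]]
[[18,6],[24,0],[34,7],[37,0],[40,11],[43,20],[44,19],[45,0]]
[[18,6],[24,0],[34,7],[37,0],[40,11],[43,20],[44,19],[45,0]]
[[18,6],[24,0],[29,11],[33,0],[34,7],[37,0],[40,11],[43,20],[44,19],[45,0]]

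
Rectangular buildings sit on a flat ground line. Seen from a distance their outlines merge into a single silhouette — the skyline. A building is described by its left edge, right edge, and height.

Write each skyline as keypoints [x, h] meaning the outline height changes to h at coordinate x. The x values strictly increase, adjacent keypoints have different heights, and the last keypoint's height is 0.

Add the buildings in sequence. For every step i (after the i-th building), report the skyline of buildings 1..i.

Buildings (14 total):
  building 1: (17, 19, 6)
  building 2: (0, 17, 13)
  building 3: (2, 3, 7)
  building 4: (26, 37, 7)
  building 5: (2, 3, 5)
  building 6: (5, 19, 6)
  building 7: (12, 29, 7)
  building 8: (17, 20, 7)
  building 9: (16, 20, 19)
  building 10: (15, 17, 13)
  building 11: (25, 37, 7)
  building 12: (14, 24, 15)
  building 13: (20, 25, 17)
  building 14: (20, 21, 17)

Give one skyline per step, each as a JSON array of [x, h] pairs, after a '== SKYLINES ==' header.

== SKYLINES ==
[[17,6],[19,0]]
[[0,13],[17,6],[19,0]]
[[0,13],[17,6],[19,0]]
[[0,13],[17,6],[19,0],[26,7],[37,0]]
[[0,13],[17,6],[19,0],[26,7],[37,0]]
[[0,13],[17,6],[19,0],[26,7],[37,0]]
[[0,13],[17,7],[37,0]]
[[0,13],[17,7],[37,0]]
[[0,13],[16,19],[20,7],[37,0]]
[[0,13],[16,19],[20,7],[37,0]]
[[0,13],[16,19],[20,7],[37,0]]
[[0,13],[14,15],[16,19],[20,15],[24,7],[37,0]]
[[0,13],[14,15],[16,19],[20,17],[25,7],[37,0]]
[[0,13],[14,15],[16,19],[20,17],[25,7],[37,0]]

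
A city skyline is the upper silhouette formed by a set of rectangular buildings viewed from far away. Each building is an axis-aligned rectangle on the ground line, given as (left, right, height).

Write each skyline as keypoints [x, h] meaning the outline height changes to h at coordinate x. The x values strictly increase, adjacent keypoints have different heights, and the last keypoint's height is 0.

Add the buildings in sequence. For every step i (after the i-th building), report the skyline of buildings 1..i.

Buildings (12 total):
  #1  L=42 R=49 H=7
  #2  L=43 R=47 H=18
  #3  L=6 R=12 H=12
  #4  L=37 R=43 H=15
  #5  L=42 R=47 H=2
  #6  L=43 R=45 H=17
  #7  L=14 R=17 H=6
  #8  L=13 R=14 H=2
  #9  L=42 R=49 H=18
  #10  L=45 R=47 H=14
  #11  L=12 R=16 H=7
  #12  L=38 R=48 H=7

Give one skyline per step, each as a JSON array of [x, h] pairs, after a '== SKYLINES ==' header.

== SKYLINES ==
[[42,7],[49,0]]
[[42,7],[43,18],[47,7],[49,0]]
[[6,12],[12,0],[42,7],[43,18],[47,7],[49,0]]
[[6,12],[12,0],[37,15],[43,18],[47,7],[49,0]]
[[6,12],[12,0],[37,15],[43,18],[47,7],[49,0]]
[[6,12],[12,0],[37,15],[43,18],[47,7],[49,0]]
[[6,12],[12,0],[14,6],[17,0],[37,15],[43,18],[47,7],[49,0]]
[[6,12],[12,0],[13,2],[14,6],[17,0],[37,15],[43,18],[47,7],[49,0]]
[[6,12],[12,0],[13,2],[14,6],[17,0],[37,15],[42,18],[49,0]]
[[6,12],[12,0],[13,2],[14,6],[17,0],[37,15],[42,18],[49,0]]
[[6,12],[12,7],[16,6],[17,0],[37,15],[42,18],[49,0]]
[[6,12],[12,7],[16,6],[17,0],[37,15],[42,18],[49,0]]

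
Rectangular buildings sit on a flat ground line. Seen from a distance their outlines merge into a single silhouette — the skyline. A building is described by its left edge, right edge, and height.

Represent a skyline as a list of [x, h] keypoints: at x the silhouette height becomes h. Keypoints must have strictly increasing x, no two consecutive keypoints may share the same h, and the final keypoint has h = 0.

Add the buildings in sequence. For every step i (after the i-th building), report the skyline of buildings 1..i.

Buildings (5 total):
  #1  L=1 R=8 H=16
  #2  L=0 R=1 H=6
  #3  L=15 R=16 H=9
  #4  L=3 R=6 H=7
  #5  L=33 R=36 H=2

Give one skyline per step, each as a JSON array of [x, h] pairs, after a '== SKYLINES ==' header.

== SKYLINES ==
[[1,16],[8,0]]
[[0,6],[1,16],[8,0]]
[[0,6],[1,16],[8,0],[15,9],[16,0]]
[[0,6],[1,16],[8,0],[15,9],[16,0]]
[[0,6],[1,16],[8,0],[15,9],[16,0],[33,2],[36,0]]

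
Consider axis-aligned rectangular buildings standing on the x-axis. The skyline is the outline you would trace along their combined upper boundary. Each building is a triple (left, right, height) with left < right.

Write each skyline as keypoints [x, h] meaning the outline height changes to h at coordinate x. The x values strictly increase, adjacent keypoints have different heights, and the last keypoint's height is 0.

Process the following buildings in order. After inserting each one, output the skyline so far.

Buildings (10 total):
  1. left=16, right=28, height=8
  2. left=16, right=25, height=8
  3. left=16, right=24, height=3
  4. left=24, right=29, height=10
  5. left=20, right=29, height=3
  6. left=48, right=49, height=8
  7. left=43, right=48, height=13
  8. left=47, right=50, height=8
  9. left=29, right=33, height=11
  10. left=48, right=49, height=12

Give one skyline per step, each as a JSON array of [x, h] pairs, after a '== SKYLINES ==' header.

== SKYLINES ==
[[16,8],[28,0]]
[[16,8],[28,0]]
[[16,8],[28,0]]
[[16,8],[24,10],[29,0]]
[[16,8],[24,10],[29,0]]
[[16,8],[24,10],[29,0],[48,8],[49,0]]
[[16,8],[24,10],[29,0],[43,13],[48,8],[49,0]]
[[16,8],[24,10],[29,0],[43,13],[48,8],[50,0]]
[[16,8],[24,10],[29,11],[33,0],[43,13],[48,8],[50,0]]
[[16,8],[24,10],[29,11],[33,0],[43,13],[48,12],[49,8],[50,0]]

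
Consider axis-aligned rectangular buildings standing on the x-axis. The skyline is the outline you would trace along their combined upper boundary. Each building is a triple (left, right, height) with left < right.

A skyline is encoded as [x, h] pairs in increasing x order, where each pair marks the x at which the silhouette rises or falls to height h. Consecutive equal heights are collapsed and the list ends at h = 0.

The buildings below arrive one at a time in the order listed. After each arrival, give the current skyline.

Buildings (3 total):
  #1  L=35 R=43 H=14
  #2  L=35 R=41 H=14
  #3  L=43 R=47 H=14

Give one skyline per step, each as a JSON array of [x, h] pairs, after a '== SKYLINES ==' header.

== SKYLINES ==
[[35,14],[43,0]]
[[35,14],[43,0]]
[[35,14],[47,0]]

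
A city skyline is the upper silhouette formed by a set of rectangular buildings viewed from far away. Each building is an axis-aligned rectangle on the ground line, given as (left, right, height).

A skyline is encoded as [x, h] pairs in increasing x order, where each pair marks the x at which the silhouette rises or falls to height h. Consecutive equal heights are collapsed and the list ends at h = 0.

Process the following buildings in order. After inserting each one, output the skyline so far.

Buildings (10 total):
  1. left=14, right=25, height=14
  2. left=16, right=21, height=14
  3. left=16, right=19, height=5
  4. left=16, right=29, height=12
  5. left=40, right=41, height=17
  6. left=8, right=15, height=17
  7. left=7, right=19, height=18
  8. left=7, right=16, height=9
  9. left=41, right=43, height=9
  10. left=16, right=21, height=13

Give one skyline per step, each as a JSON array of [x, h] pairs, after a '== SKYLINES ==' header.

== SKYLINES ==
[[14,14],[25,0]]
[[14,14],[25,0]]
[[14,14],[25,0]]
[[14,14],[25,12],[29,0]]
[[14,14],[25,12],[29,0],[40,17],[41,0]]
[[8,17],[15,14],[25,12],[29,0],[40,17],[41,0]]
[[7,18],[19,14],[25,12],[29,0],[40,17],[41,0]]
[[7,18],[19,14],[25,12],[29,0],[40,17],[41,0]]
[[7,18],[19,14],[25,12],[29,0],[40,17],[41,9],[43,0]]
[[7,18],[19,14],[25,12],[29,0],[40,17],[41,9],[43,0]]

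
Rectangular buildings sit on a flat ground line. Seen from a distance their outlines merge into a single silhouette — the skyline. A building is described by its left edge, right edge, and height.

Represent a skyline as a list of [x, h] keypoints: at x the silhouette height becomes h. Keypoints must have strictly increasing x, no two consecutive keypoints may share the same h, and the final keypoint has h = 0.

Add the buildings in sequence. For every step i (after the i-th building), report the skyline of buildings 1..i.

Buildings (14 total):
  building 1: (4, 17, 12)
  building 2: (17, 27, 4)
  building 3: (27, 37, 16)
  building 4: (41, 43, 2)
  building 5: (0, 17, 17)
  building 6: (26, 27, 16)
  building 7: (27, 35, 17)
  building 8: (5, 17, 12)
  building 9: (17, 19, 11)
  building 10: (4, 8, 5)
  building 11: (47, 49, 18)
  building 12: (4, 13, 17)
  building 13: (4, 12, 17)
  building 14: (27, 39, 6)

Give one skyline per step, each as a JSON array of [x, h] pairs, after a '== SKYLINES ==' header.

== SKYLINES ==
[[4,12],[17,0]]
[[4,12],[17,4],[27,0]]
[[4,12],[17,4],[27,16],[37,0]]
[[4,12],[17,4],[27,16],[37,0],[41,2],[43,0]]
[[0,17],[17,4],[27,16],[37,0],[41,2],[43,0]]
[[0,17],[17,4],[26,16],[37,0],[41,2],[43,0]]
[[0,17],[17,4],[26,16],[27,17],[35,16],[37,0],[41,2],[43,0]]
[[0,17],[17,4],[26,16],[27,17],[35,16],[37,0],[41,2],[43,0]]
[[0,17],[17,11],[19,4],[26,16],[27,17],[35,16],[37,0],[41,2],[43,0]]
[[0,17],[17,11],[19,4],[26,16],[27,17],[35,16],[37,0],[41,2],[43,0]]
[[0,17],[17,11],[19,4],[26,16],[27,17],[35,16],[37,0],[41,2],[43,0],[47,18],[49,0]]
[[0,17],[17,11],[19,4],[26,16],[27,17],[35,16],[37,0],[41,2],[43,0],[47,18],[49,0]]
[[0,17],[17,11],[19,4],[26,16],[27,17],[35,16],[37,0],[41,2],[43,0],[47,18],[49,0]]
[[0,17],[17,11],[19,4],[26,16],[27,17],[35,16],[37,6],[39,0],[41,2],[43,0],[47,18],[49,0]]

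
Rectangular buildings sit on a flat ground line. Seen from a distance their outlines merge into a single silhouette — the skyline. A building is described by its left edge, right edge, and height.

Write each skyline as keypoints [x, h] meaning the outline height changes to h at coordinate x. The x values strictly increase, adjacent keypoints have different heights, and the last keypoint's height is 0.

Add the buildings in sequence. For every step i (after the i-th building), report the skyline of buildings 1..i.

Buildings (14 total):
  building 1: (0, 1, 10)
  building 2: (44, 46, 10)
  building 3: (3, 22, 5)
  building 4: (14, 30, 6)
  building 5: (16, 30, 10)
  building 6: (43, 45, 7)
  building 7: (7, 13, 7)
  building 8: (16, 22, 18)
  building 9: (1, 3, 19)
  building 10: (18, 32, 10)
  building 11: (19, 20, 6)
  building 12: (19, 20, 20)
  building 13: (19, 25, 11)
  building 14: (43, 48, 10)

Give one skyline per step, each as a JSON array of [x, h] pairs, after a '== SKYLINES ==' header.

== SKYLINES ==
[[0,10],[1,0]]
[[0,10],[1,0],[44,10],[46,0]]
[[0,10],[1,0],[3,5],[22,0],[44,10],[46,0]]
[[0,10],[1,0],[3,5],[14,6],[30,0],[44,10],[46,0]]
[[0,10],[1,0],[3,5],[14,6],[16,10],[30,0],[44,10],[46,0]]
[[0,10],[1,0],[3,5],[14,6],[16,10],[30,0],[43,7],[44,10],[46,0]]
[[0,10],[1,0],[3,5],[7,7],[13,5],[14,6],[16,10],[30,0],[43,7],[44,10],[46,0]]
[[0,10],[1,0],[3,5],[7,7],[13,5],[14,6],[16,18],[22,10],[30,0],[43,7],[44,10],[46,0]]
[[0,10],[1,19],[3,5],[7,7],[13,5],[14,6],[16,18],[22,10],[30,0],[43,7],[44,10],[46,0]]
[[0,10],[1,19],[3,5],[7,7],[13,5],[14,6],[16,18],[22,10],[32,0],[43,7],[44,10],[46,0]]
[[0,10],[1,19],[3,5],[7,7],[13,5],[14,6],[16,18],[22,10],[32,0],[43,7],[44,10],[46,0]]
[[0,10],[1,19],[3,5],[7,7],[13,5],[14,6],[16,18],[19,20],[20,18],[22,10],[32,0],[43,7],[44,10],[46,0]]
[[0,10],[1,19],[3,5],[7,7],[13,5],[14,6],[16,18],[19,20],[20,18],[22,11],[25,10],[32,0],[43,7],[44,10],[46,0]]
[[0,10],[1,19],[3,5],[7,7],[13,5],[14,6],[16,18],[19,20],[20,18],[22,11],[25,10],[32,0],[43,10],[48,0]]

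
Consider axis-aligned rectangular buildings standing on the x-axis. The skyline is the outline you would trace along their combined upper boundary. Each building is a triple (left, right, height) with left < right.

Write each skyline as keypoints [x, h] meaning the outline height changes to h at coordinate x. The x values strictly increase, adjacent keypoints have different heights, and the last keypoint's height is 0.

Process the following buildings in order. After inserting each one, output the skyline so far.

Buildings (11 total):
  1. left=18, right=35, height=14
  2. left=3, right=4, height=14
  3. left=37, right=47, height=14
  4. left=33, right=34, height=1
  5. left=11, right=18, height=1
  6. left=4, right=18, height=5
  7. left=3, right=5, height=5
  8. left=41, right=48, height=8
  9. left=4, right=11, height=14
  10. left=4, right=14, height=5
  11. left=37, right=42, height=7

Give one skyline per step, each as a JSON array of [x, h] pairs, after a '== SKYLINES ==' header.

== SKYLINES ==
[[18,14],[35,0]]
[[3,14],[4,0],[18,14],[35,0]]
[[3,14],[4,0],[18,14],[35,0],[37,14],[47,0]]
[[3,14],[4,0],[18,14],[35,0],[37,14],[47,0]]
[[3,14],[4,0],[11,1],[18,14],[35,0],[37,14],[47,0]]
[[3,14],[4,5],[18,14],[35,0],[37,14],[47,0]]
[[3,14],[4,5],[18,14],[35,0],[37,14],[47,0]]
[[3,14],[4,5],[18,14],[35,0],[37,14],[47,8],[48,0]]
[[3,14],[11,5],[18,14],[35,0],[37,14],[47,8],[48,0]]
[[3,14],[11,5],[18,14],[35,0],[37,14],[47,8],[48,0]]
[[3,14],[11,5],[18,14],[35,0],[37,14],[47,8],[48,0]]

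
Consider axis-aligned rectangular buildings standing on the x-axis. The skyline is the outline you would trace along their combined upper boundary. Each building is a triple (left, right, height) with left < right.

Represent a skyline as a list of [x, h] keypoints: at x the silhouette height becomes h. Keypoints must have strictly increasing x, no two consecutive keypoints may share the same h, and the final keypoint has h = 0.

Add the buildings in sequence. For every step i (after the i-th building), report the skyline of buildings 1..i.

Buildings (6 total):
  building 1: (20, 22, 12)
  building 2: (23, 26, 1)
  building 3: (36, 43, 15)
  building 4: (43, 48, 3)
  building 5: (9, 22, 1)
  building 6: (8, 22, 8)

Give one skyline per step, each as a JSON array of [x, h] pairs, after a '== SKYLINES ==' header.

== SKYLINES ==
[[20,12],[22,0]]
[[20,12],[22,0],[23,1],[26,0]]
[[20,12],[22,0],[23,1],[26,0],[36,15],[43,0]]
[[20,12],[22,0],[23,1],[26,0],[36,15],[43,3],[48,0]]
[[9,1],[20,12],[22,0],[23,1],[26,0],[36,15],[43,3],[48,0]]
[[8,8],[20,12],[22,0],[23,1],[26,0],[36,15],[43,3],[48,0]]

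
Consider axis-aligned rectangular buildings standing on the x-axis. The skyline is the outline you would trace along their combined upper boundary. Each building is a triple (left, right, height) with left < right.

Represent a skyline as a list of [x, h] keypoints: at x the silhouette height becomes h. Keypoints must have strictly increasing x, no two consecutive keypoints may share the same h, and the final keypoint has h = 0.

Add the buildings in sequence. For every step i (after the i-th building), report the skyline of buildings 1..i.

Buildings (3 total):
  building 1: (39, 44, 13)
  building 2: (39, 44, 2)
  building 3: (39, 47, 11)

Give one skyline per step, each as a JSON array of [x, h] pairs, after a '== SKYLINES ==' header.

== SKYLINES ==
[[39,13],[44,0]]
[[39,13],[44,0]]
[[39,13],[44,11],[47,0]]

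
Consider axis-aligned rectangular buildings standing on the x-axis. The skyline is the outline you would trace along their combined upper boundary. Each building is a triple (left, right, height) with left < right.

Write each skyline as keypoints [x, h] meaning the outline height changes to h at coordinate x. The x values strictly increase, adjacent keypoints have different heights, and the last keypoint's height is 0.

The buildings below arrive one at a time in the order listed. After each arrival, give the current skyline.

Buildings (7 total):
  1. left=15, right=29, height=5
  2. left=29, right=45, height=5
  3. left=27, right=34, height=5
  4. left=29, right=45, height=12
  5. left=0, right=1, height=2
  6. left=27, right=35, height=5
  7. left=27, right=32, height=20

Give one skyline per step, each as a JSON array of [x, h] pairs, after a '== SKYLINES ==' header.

== SKYLINES ==
[[15,5],[29,0]]
[[15,5],[45,0]]
[[15,5],[45,0]]
[[15,5],[29,12],[45,0]]
[[0,2],[1,0],[15,5],[29,12],[45,0]]
[[0,2],[1,0],[15,5],[29,12],[45,0]]
[[0,2],[1,0],[15,5],[27,20],[32,12],[45,0]]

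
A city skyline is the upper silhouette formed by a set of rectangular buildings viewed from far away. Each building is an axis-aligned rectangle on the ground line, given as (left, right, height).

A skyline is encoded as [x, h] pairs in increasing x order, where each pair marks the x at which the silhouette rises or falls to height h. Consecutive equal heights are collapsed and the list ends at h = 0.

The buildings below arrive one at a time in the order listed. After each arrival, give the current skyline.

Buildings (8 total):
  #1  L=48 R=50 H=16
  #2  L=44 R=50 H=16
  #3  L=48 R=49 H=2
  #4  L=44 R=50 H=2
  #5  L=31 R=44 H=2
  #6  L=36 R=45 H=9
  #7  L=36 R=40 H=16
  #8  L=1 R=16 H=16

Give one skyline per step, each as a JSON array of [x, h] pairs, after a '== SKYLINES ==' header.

== SKYLINES ==
[[48,16],[50,0]]
[[44,16],[50,0]]
[[44,16],[50,0]]
[[44,16],[50,0]]
[[31,2],[44,16],[50,0]]
[[31,2],[36,9],[44,16],[50,0]]
[[31,2],[36,16],[40,9],[44,16],[50,0]]
[[1,16],[16,0],[31,2],[36,16],[40,9],[44,16],[50,0]]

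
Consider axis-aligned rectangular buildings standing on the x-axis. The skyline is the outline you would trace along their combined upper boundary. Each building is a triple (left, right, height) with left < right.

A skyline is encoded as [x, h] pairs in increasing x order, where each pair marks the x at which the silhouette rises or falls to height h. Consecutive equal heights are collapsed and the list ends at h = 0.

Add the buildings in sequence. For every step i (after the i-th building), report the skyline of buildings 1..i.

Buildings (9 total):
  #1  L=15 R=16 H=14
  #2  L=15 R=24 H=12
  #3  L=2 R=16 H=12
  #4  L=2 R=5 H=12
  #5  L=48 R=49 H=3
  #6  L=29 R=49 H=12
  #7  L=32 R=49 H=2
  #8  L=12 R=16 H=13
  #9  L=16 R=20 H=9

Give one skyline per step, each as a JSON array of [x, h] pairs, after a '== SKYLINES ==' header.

== SKYLINES ==
[[15,14],[16,0]]
[[15,14],[16,12],[24,0]]
[[2,12],[15,14],[16,12],[24,0]]
[[2,12],[15,14],[16,12],[24,0]]
[[2,12],[15,14],[16,12],[24,0],[48,3],[49,0]]
[[2,12],[15,14],[16,12],[24,0],[29,12],[49,0]]
[[2,12],[15,14],[16,12],[24,0],[29,12],[49,0]]
[[2,12],[12,13],[15,14],[16,12],[24,0],[29,12],[49,0]]
[[2,12],[12,13],[15,14],[16,12],[24,0],[29,12],[49,0]]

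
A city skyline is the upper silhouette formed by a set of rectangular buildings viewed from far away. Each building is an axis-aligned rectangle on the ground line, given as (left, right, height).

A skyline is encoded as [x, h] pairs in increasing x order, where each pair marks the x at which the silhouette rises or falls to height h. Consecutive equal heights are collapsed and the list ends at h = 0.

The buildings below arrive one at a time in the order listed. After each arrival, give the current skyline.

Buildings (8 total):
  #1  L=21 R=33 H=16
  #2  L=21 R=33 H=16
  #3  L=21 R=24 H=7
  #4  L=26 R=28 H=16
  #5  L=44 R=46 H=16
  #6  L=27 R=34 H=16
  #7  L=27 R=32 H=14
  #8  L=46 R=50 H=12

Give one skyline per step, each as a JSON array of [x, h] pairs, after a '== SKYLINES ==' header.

== SKYLINES ==
[[21,16],[33,0]]
[[21,16],[33,0]]
[[21,16],[33,0]]
[[21,16],[33,0]]
[[21,16],[33,0],[44,16],[46,0]]
[[21,16],[34,0],[44,16],[46,0]]
[[21,16],[34,0],[44,16],[46,0]]
[[21,16],[34,0],[44,16],[46,12],[50,0]]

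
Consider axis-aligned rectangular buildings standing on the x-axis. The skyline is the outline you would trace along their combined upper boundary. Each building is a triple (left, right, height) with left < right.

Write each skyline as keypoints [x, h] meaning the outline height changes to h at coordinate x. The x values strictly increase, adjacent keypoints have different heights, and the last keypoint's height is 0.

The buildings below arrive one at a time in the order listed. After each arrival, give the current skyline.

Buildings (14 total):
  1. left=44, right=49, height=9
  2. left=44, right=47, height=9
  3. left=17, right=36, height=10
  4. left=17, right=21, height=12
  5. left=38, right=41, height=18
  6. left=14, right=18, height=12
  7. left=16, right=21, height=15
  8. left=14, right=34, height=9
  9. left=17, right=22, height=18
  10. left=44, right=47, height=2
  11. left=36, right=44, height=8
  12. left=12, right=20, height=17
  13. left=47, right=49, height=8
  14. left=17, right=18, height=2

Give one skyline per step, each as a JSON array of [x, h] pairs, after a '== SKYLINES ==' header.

== SKYLINES ==
[[44,9],[49,0]]
[[44,9],[49,0]]
[[17,10],[36,0],[44,9],[49,0]]
[[17,12],[21,10],[36,0],[44,9],[49,0]]
[[17,12],[21,10],[36,0],[38,18],[41,0],[44,9],[49,0]]
[[14,12],[21,10],[36,0],[38,18],[41,0],[44,9],[49,0]]
[[14,12],[16,15],[21,10],[36,0],[38,18],[41,0],[44,9],[49,0]]
[[14,12],[16,15],[21,10],[36,0],[38,18],[41,0],[44,9],[49,0]]
[[14,12],[16,15],[17,18],[22,10],[36,0],[38,18],[41,0],[44,9],[49,0]]
[[14,12],[16,15],[17,18],[22,10],[36,0],[38,18],[41,0],[44,9],[49,0]]
[[14,12],[16,15],[17,18],[22,10],[36,8],[38,18],[41,8],[44,9],[49,0]]
[[12,17],[17,18],[22,10],[36,8],[38,18],[41,8],[44,9],[49,0]]
[[12,17],[17,18],[22,10],[36,8],[38,18],[41,8],[44,9],[49,0]]
[[12,17],[17,18],[22,10],[36,8],[38,18],[41,8],[44,9],[49,0]]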